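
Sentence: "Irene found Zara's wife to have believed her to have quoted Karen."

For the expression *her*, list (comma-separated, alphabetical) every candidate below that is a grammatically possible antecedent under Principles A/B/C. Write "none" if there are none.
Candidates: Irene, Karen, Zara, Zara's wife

*her* is a pronoun; Principle B requires it to be free in its binding domain — the clause headed by 'believed'.
— Irene: subject of the matrix clause; c-commands the pronoun but lies outside its binding domain — allowed.
— Karen: object of the clause headed by 'quoted'; is c-commanded by the pronoun; coreference would bind this R-expression — blocked (Principle C).
— Zara: possessor inside the subject DP of the clause headed by 'believed'; does not c-command the pronoun — Principle B does not apply; allowed.
— Zara's wife: subject of the clause headed by 'believed'; c-commands the pronoun within its binding domain — blocked (Principle B).

Irene, Zara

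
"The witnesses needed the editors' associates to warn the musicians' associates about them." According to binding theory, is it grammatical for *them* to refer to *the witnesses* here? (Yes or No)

Yes

*the witnesses* is an R-expression; Principle C requires it to be free (not bound by any c-commanding expression).
— them: second object of the clause headed by 'warn'; the pronoun does not c-command the R-expression — coreference allowed.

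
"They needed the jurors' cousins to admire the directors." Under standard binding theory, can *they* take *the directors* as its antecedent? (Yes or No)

No

*they* is a pronoun; Principle B requires it to be free in its binding domain — the matrix clause.
— the directors: object of the clause headed by 'admire'; is c-commanded by the pronoun; coreference would bind this R-expression — blocked (Principle C).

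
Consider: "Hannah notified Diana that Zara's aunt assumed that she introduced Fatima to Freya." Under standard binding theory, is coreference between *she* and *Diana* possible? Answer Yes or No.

Yes

*Diana* is an R-expression; Principle C requires it to be free (not bound by any c-commanding expression).
— she: subject of the clause headed by 'introduced'; the pronoun does not c-command the R-expression — coreference allowed.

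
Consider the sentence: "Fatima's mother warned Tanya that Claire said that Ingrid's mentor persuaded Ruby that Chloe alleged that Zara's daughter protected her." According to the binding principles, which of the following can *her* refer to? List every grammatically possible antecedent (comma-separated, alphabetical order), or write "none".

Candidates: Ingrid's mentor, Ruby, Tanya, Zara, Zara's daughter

Ingrid's mentor, Ruby, Tanya, Zara

*her* is a pronoun; Principle B requires it to be free in its binding domain — the clause headed by 'protected'.
— Ingrid's mentor: subject of the clause headed by 'persuaded'; c-commands the pronoun but lies outside its binding domain — allowed.
— Ruby: object of the clause headed by 'persuaded'; c-commands the pronoun but lies outside its binding domain — allowed.
— Tanya: object of the matrix clause; c-commands the pronoun but lies outside its binding domain — allowed.
— Zara: possessor inside the subject DP of the clause headed by 'protected'; does not c-command the pronoun — Principle B does not apply; allowed.
— Zara's daughter: subject of the clause headed by 'protected'; c-commands the pronoun within its binding domain — blocked (Principle B).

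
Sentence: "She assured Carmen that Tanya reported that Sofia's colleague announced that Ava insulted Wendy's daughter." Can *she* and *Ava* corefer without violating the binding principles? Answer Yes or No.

*Ava* is an R-expression; Principle C requires it to be free (not bound by any c-commanding expression).
— she: subject of the matrix clause; the pronoun c-commands the R-expression — coreference blocked (Principle C).

No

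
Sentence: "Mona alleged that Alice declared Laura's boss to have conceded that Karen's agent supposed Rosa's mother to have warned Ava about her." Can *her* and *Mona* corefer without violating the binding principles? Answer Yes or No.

*Mona* is an R-expression; Principle C requires it to be free (not bound by any c-commanding expression).
— her: second object of the clause headed by 'warned'; the pronoun does not c-command the R-expression — coreference allowed.

Yes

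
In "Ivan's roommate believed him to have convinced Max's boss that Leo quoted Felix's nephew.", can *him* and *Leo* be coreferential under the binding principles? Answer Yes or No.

No

*Leo* is an R-expression; Principle C requires it to be free (not bound by any c-commanding expression).
— him: subject of the clause headed by 'convinced'; the pronoun c-commands the R-expression — coreference blocked (Principle C).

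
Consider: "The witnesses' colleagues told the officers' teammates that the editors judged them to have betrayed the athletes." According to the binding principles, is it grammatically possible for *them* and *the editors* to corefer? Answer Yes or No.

No

*them* is a pronoun; Principle B requires it to be free in its binding domain — the clause headed by 'judged'.
— the editors: subject of the clause headed by 'judged'; c-commands the pronoun within its binding domain — blocked (Principle B).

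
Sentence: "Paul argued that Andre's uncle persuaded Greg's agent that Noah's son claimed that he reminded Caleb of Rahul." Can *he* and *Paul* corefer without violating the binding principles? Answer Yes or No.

*Paul* is an R-expression; Principle C requires it to be free (not bound by any c-commanding expression).
— he: subject of the clause headed by 'reminded'; the pronoun does not c-command the R-expression — coreference allowed.

Yes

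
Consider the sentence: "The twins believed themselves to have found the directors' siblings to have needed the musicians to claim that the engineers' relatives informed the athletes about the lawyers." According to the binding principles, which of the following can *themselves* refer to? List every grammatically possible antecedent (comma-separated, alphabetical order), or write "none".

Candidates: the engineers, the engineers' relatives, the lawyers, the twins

the twins

*themselves* is a reflexive; Principle A requires it to be bound within its binding domain — the matrix clause.
— the engineers: possessor inside the subject DP of the clause headed by 'informed'; does not c-command the reflexive — cannot bind it (Principle A).
— the engineers' relatives: subject of the clause headed by 'informed'; does not c-command the reflexive — cannot bind it (Principle A).
— the lawyers: second object of the clause headed by 'informed'; does not c-command the reflexive — cannot bind it (Principle A).
— the twins: subject of the matrix clause; c-commands the reflexive within its binding domain — allowed (Principle A).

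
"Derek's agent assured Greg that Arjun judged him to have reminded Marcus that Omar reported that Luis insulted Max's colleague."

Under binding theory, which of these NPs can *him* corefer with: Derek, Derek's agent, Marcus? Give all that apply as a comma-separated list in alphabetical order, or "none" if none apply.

*him* is a pronoun; Principle B requires it to be free in its binding domain — the clause headed by 'judged'.
— Derek: possessor inside the subject DP of the matrix clause; does not c-command the pronoun — Principle B does not apply; allowed.
— Derek's agent: subject of the matrix clause; c-commands the pronoun but lies outside its binding domain — allowed.
— Marcus: object of the clause headed by 'reminded'; is c-commanded by the pronoun; coreference would bind this R-expression — blocked (Principle C).

Derek, Derek's agent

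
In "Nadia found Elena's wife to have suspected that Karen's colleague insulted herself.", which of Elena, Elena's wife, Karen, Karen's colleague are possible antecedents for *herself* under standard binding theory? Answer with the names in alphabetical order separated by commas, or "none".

Karen's colleague

*herself* is a reflexive; Principle A requires it to be bound within its binding domain — the clause headed by 'insulted'.
— Elena: possessor inside the subject DP of the clause headed by 'suspected'; does not c-command the reflexive — cannot bind it (Principle A).
— Elena's wife: subject of the clause headed by 'suspected'; c-commands the reflexive but lies outside its binding domain — cannot bind it (Principle A).
— Karen: possessor inside the subject DP of the clause headed by 'insulted'; does not c-command the reflexive — cannot bind it (Principle A).
— Karen's colleague: subject of the clause headed by 'insulted'; c-commands the reflexive within its binding domain — allowed (Principle A).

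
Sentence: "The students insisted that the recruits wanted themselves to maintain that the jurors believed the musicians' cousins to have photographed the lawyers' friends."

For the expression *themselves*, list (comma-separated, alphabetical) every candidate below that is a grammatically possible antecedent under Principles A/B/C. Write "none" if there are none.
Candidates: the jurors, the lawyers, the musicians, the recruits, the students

the recruits

*themselves* is a reflexive; Principle A requires it to be bound within its binding domain — the clause headed by 'wanted'.
— the jurors: subject of the clause headed by 'believed'; does not c-command the reflexive — cannot bind it (Principle A).
— the lawyers: possessor inside the object DP of the clause headed by 'photographed'; does not c-command the reflexive — cannot bind it (Principle A).
— the musicians: possessor inside the subject DP of the clause headed by 'photographed'; does not c-command the reflexive — cannot bind it (Principle A).
— the recruits: subject of the clause headed by 'wanted'; c-commands the reflexive within its binding domain — allowed (Principle A).
— the students: subject of the matrix clause; c-commands the reflexive but lies outside its binding domain — cannot bind it (Principle A).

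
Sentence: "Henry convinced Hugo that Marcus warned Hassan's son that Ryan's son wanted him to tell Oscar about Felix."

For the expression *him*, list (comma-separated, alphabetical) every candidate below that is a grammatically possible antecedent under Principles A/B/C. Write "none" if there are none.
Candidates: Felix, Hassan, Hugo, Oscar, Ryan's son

*him* is a pronoun; Principle B requires it to be free in its binding domain — the clause headed by 'wanted'.
— Felix: second object of the clause headed by 'tell'; is c-commanded by the pronoun; coreference would bind this R-expression — blocked (Principle C).
— Hassan: possessor inside the object DP of the clause headed by 'warned'; does not c-command the pronoun — Principle B does not apply; allowed.
— Hugo: object of the matrix clause; c-commands the pronoun but lies outside its binding domain — allowed.
— Oscar: object of the clause headed by 'tell'; is c-commanded by the pronoun; coreference would bind this R-expression — blocked (Principle C).
— Ryan's son: subject of the clause headed by 'wanted'; c-commands the pronoun within its binding domain — blocked (Principle B).

Hassan, Hugo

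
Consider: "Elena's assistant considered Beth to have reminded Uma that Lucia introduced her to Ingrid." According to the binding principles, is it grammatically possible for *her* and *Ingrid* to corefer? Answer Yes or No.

*her* is a pronoun; Principle B requires it to be free in its binding domain — the clause headed by 'introduced'.
— Ingrid: second object of the clause headed by 'introduced'; is c-commanded by the pronoun; coreference would bind this R-expression — blocked (Principle C).

No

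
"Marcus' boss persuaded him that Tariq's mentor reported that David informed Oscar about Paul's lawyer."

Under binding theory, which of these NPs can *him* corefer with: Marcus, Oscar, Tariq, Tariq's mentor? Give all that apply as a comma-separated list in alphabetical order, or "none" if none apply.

*him* is a pronoun; Principle B requires it to be free in its binding domain — the matrix clause.
— Marcus: possessor inside the subject DP of the matrix clause; does not c-command the pronoun — Principle B does not apply; allowed.
— Oscar: object of the clause headed by 'informed'; is c-commanded by the pronoun; coreference would bind this R-expression — blocked (Principle C).
— Tariq: possessor inside the subject DP of the clause headed by 'reported'; is c-commanded by the pronoun; coreference would bind this R-expression — blocked (Principle C).
— Tariq's mentor: subject of the clause headed by 'reported'; is c-commanded by the pronoun; coreference would bind this R-expression — blocked (Principle C).

Marcus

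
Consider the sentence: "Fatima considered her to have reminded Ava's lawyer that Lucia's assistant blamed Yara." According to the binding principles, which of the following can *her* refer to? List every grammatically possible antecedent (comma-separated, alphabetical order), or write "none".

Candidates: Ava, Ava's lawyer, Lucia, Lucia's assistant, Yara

none

*her* is a pronoun; Principle B requires it to be free in its binding domain — the matrix clause.
— Ava: possessor inside the object DP of the clause headed by 'reminded'; is c-commanded by the pronoun; coreference would bind this R-expression — blocked (Principle C).
— Ava's lawyer: object of the clause headed by 'reminded'; is c-commanded by the pronoun; coreference would bind this R-expression — blocked (Principle C).
— Lucia: possessor inside the subject DP of the clause headed by 'blamed'; is c-commanded by the pronoun; coreference would bind this R-expression — blocked (Principle C).
— Lucia's assistant: subject of the clause headed by 'blamed'; is c-commanded by the pronoun; coreference would bind this R-expression — blocked (Principle C).
— Yara: object of the clause headed by 'blamed'; is c-commanded by the pronoun; coreference would bind this R-expression — blocked (Principle C).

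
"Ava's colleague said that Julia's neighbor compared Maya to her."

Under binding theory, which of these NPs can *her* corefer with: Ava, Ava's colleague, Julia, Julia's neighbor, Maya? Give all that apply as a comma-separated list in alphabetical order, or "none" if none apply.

Ava, Ava's colleague, Julia

*her* is a pronoun; Principle B requires it to be free in its binding domain — the clause headed by 'compared'.
— Ava: possessor inside the subject DP of the matrix clause; does not c-command the pronoun — Principle B does not apply; allowed.
— Ava's colleague: subject of the matrix clause; c-commands the pronoun but lies outside its binding domain — allowed.
— Julia: possessor inside the subject DP of the clause headed by 'compared'; does not c-command the pronoun — Principle B does not apply; allowed.
— Julia's neighbor: subject of the clause headed by 'compared'; c-commands the pronoun within its binding domain — blocked (Principle B).
— Maya: object of the clause headed by 'compared'; c-commands the pronoun within its binding domain — blocked (Principle B).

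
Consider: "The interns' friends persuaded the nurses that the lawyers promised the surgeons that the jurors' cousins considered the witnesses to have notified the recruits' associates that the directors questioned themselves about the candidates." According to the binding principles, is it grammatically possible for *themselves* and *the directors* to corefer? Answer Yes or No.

*themselves* is a reflexive; Principle A requires it to be bound within its binding domain — the clause headed by 'questioned'.
— the directors: subject of the clause headed by 'questioned'; c-commands the reflexive within its binding domain — allowed (Principle A).

Yes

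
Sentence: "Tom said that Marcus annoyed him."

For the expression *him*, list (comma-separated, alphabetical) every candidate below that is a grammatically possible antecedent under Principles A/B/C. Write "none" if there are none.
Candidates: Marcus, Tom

*him* is a pronoun; Principle B requires it to be free in its binding domain — the clause headed by 'annoyed'.
— Marcus: subject of the clause headed by 'annoyed'; c-commands the pronoun within its binding domain — blocked (Principle B).
— Tom: subject of the matrix clause; c-commands the pronoun but lies outside its binding domain — allowed.

Tom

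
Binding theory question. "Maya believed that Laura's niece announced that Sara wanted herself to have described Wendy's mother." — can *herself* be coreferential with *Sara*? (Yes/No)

*herself* is a reflexive; Principle A requires it to be bound within its binding domain — the clause headed by 'wanted'.
— Sara: subject of the clause headed by 'wanted'; c-commands the reflexive within its binding domain — allowed (Principle A).

Yes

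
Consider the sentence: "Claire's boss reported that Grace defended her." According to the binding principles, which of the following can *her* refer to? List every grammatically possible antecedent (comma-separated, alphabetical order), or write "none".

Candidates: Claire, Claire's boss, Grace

Claire, Claire's boss

*her* is a pronoun; Principle B requires it to be free in its binding domain — the clause headed by 'defended'.
— Claire: possessor inside the subject DP of the matrix clause; does not c-command the pronoun — Principle B does not apply; allowed.
— Claire's boss: subject of the matrix clause; c-commands the pronoun but lies outside its binding domain — allowed.
— Grace: subject of the clause headed by 'defended'; c-commands the pronoun within its binding domain — blocked (Principle B).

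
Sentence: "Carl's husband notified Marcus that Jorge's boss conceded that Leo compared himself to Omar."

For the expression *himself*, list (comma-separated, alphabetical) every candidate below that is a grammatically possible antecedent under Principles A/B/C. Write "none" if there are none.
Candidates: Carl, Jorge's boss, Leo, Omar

Leo

*himself* is a reflexive; Principle A requires it to be bound within its binding domain — the clause headed by 'compared'.
— Carl: possessor inside the subject DP of the matrix clause; does not c-command the reflexive — cannot bind it (Principle A).
— Jorge's boss: subject of the clause headed by 'conceded'; c-commands the reflexive but lies outside its binding domain — cannot bind it (Principle A).
— Leo: subject of the clause headed by 'compared'; c-commands the reflexive within its binding domain — allowed (Principle A).
— Omar: second object of the clause headed by 'compared'; does not c-command the reflexive — cannot bind it (Principle A).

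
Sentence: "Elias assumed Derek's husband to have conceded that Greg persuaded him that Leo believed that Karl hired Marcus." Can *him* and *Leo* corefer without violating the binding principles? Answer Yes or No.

*Leo* is an R-expression; Principle C requires it to be free (not bound by any c-commanding expression).
— him: object of the clause headed by 'persuaded'; the pronoun c-commands the R-expression — coreference blocked (Principle C).

No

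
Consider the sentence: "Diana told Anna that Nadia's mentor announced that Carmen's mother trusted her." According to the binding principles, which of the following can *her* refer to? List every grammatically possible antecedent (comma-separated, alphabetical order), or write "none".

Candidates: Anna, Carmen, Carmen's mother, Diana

*her* is a pronoun; Principle B requires it to be free in its binding domain — the clause headed by 'trusted'.
— Anna: object of the matrix clause; c-commands the pronoun but lies outside its binding domain — allowed.
— Carmen: possessor inside the subject DP of the clause headed by 'trusted'; does not c-command the pronoun — Principle B does not apply; allowed.
— Carmen's mother: subject of the clause headed by 'trusted'; c-commands the pronoun within its binding domain — blocked (Principle B).
— Diana: subject of the matrix clause; c-commands the pronoun but lies outside its binding domain — allowed.

Anna, Carmen, Diana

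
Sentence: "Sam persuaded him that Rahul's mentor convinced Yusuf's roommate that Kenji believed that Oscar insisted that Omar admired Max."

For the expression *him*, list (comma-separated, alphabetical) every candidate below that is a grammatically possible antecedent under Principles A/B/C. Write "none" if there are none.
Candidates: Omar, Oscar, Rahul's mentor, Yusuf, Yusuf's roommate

*him* is a pronoun; Principle B requires it to be free in its binding domain — the matrix clause.
— Omar: subject of the clause headed by 'admired'; is c-commanded by the pronoun; coreference would bind this R-expression — blocked (Principle C).
— Oscar: subject of the clause headed by 'insisted'; is c-commanded by the pronoun; coreference would bind this R-expression — blocked (Principle C).
— Rahul's mentor: subject of the clause headed by 'convinced'; is c-commanded by the pronoun; coreference would bind this R-expression — blocked (Principle C).
— Yusuf: possessor inside the object DP of the clause headed by 'convinced'; is c-commanded by the pronoun; coreference would bind this R-expression — blocked (Principle C).
— Yusuf's roommate: object of the clause headed by 'convinced'; is c-commanded by the pronoun; coreference would bind this R-expression — blocked (Principle C).

none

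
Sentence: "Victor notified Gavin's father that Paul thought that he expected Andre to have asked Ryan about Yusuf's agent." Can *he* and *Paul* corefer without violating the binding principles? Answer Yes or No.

*Paul* is an R-expression; Principle C requires it to be free (not bound by any c-commanding expression).
— he: subject of the clause headed by 'expected'; the pronoun does not c-command the R-expression — coreference allowed.

Yes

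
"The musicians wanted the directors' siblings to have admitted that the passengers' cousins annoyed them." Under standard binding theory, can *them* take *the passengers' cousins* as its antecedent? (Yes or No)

No

*them* is a pronoun; Principle B requires it to be free in its binding domain — the clause headed by 'annoyed'.
— the passengers' cousins: subject of the clause headed by 'annoyed'; c-commands the pronoun within its binding domain — blocked (Principle B).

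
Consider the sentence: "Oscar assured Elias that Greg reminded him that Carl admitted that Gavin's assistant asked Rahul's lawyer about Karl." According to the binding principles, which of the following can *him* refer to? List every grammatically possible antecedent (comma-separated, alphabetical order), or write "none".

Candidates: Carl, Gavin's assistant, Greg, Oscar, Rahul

Oscar

*him* is a pronoun; Principle B requires it to be free in its binding domain — the clause headed by 'reminded'.
— Carl: subject of the clause headed by 'admitted'; is c-commanded by the pronoun; coreference would bind this R-expression — blocked (Principle C).
— Gavin's assistant: subject of the clause headed by 'asked'; is c-commanded by the pronoun; coreference would bind this R-expression — blocked (Principle C).
— Greg: subject of the clause headed by 'reminded'; c-commands the pronoun within its binding domain — blocked (Principle B).
— Oscar: subject of the matrix clause; c-commands the pronoun but lies outside its binding domain — allowed.
— Rahul: possessor inside the object DP of the clause headed by 'asked'; is c-commanded by the pronoun; coreference would bind this R-expression — blocked (Principle C).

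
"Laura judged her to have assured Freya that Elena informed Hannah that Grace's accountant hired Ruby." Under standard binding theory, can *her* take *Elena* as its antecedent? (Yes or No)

*her* is a pronoun; Principle B requires it to be free in its binding domain — the matrix clause.
— Elena: subject of the clause headed by 'informed'; is c-commanded by the pronoun; coreference would bind this R-expression — blocked (Principle C).

No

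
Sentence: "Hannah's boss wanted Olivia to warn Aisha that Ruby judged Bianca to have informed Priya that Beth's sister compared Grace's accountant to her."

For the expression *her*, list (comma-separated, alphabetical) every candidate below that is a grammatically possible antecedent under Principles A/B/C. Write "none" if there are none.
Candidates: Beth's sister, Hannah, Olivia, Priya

*her* is a pronoun; Principle B requires it to be free in its binding domain — the clause headed by 'compared'.
— Beth's sister: subject of the clause headed by 'compared'; c-commands the pronoun within its binding domain — blocked (Principle B).
— Hannah: possessor inside the subject DP of the matrix clause; does not c-command the pronoun — Principle B does not apply; allowed.
— Olivia: subject of the clause headed by 'warn'; c-commands the pronoun but lies outside its binding domain — allowed.
— Priya: object of the clause headed by 'informed'; c-commands the pronoun but lies outside its binding domain — allowed.

Hannah, Olivia, Priya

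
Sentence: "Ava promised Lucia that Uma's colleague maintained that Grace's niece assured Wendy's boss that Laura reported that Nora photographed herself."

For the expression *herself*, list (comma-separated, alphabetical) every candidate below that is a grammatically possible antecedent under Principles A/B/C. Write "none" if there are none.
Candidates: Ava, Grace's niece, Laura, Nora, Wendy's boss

Nora

*herself* is a reflexive; Principle A requires it to be bound within its binding domain — the clause headed by 'photographed'.
— Ava: subject of the matrix clause; c-commands the reflexive but lies outside its binding domain — cannot bind it (Principle A).
— Grace's niece: subject of the clause headed by 'assured'; c-commands the reflexive but lies outside its binding domain — cannot bind it (Principle A).
— Laura: subject of the clause headed by 'reported'; c-commands the reflexive but lies outside its binding domain — cannot bind it (Principle A).
— Nora: subject of the clause headed by 'photographed'; c-commands the reflexive within its binding domain — allowed (Principle A).
— Wendy's boss: object of the clause headed by 'assured'; c-commands the reflexive but lies outside its binding domain — cannot bind it (Principle A).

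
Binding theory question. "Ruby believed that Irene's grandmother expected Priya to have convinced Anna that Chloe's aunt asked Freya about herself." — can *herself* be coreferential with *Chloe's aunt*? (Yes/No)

*herself* is a reflexive; Principle A requires it to be bound within its binding domain — the clause headed by 'asked'.
— Chloe's aunt: subject of the clause headed by 'asked'; c-commands the reflexive within its binding domain — allowed (Principle A).

Yes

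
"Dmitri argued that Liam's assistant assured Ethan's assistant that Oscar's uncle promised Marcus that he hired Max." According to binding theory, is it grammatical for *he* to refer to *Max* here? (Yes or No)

*Max* is an R-expression; Principle C requires it to be free (not bound by any c-commanding expression).
— he: subject of the clause headed by 'hired'; the pronoun c-commands the R-expression — coreference blocked (Principle C).

No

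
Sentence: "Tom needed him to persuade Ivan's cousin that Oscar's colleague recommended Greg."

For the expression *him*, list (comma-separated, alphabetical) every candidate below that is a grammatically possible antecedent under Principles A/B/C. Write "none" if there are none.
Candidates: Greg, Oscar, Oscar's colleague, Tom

none

*him* is a pronoun; Principle B requires it to be free in its binding domain — the matrix clause.
— Greg: object of the clause headed by 'recommended'; is c-commanded by the pronoun; coreference would bind this R-expression — blocked (Principle C).
— Oscar: possessor inside the subject DP of the clause headed by 'recommended'; is c-commanded by the pronoun; coreference would bind this R-expression — blocked (Principle C).
— Oscar's colleague: subject of the clause headed by 'recommended'; is c-commanded by the pronoun; coreference would bind this R-expression — blocked (Principle C).
— Tom: subject of the matrix clause; c-commands the pronoun within its binding domain — blocked (Principle B).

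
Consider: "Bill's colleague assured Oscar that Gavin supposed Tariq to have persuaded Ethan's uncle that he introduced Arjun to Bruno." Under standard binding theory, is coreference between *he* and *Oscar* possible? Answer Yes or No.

*Oscar* is an R-expression; Principle C requires it to be free (not bound by any c-commanding expression).
— he: subject of the clause headed by 'introduced'; the pronoun does not c-command the R-expression — coreference allowed.

Yes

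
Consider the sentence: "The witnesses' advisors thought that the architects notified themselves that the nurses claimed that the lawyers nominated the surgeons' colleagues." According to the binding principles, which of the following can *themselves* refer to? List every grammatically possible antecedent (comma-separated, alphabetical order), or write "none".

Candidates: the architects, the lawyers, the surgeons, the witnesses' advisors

*themselves* is a reflexive; Principle A requires it to be bound within its binding domain — the clause headed by 'notified'.
— the architects: subject of the clause headed by 'notified'; c-commands the reflexive within its binding domain — allowed (Principle A).
— the lawyers: subject of the clause headed by 'nominated'; does not c-command the reflexive — cannot bind it (Principle A).
— the surgeons: possessor inside the object DP of the clause headed by 'nominated'; does not c-command the reflexive — cannot bind it (Principle A).
— the witnesses' advisors: subject of the matrix clause; c-commands the reflexive but lies outside its binding domain — cannot bind it (Principle A).

the architects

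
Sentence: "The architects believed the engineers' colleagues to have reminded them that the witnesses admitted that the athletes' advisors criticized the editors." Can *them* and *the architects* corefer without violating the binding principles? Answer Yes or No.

*the architects* is an R-expression; Principle C requires it to be free (not bound by any c-commanding expression).
— them: object of the clause headed by 'reminded'; the pronoun does not c-command the R-expression — coreference allowed.

Yes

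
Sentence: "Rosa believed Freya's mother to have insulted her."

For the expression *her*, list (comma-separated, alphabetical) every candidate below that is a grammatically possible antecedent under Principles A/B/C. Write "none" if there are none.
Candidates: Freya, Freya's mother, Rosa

Freya, Rosa

*her* is a pronoun; Principle B requires it to be free in its binding domain — the clause headed by 'insulted'.
— Freya: possessor inside the subject DP of the clause headed by 'insulted'; does not c-command the pronoun — Principle B does not apply; allowed.
— Freya's mother: subject of the clause headed by 'insulted'; c-commands the pronoun within its binding domain — blocked (Principle B).
— Rosa: subject of the matrix clause; c-commands the pronoun but lies outside its binding domain — allowed.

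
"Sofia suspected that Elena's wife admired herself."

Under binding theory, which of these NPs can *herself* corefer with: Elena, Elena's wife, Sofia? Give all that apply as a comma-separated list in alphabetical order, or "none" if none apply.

Elena's wife

*herself* is a reflexive; Principle A requires it to be bound within its binding domain — the clause headed by 'admired'.
— Elena: possessor inside the subject DP of the clause headed by 'admired'; does not c-command the reflexive — cannot bind it (Principle A).
— Elena's wife: subject of the clause headed by 'admired'; c-commands the reflexive within its binding domain — allowed (Principle A).
— Sofia: subject of the matrix clause; c-commands the reflexive but lies outside its binding domain — cannot bind it (Principle A).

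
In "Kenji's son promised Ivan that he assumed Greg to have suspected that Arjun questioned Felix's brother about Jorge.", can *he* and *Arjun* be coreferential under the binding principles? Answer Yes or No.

No

*Arjun* is an R-expression; Principle C requires it to be free (not bound by any c-commanding expression).
— he: subject of the clause headed by 'assumed'; the pronoun c-commands the R-expression — coreference blocked (Principle C).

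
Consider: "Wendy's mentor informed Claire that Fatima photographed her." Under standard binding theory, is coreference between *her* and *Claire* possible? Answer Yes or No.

*Claire* is an R-expression; Principle C requires it to be free (not bound by any c-commanding expression).
— her: object of the clause headed by 'photographed'; the pronoun does not c-command the R-expression — coreference allowed.

Yes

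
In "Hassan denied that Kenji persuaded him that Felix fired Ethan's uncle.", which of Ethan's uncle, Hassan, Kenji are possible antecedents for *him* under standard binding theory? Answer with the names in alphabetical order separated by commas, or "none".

*him* is a pronoun; Principle B requires it to be free in its binding domain — the clause headed by 'persuaded'.
— Ethan's uncle: object of the clause headed by 'fired'; is c-commanded by the pronoun; coreference would bind this R-expression — blocked (Principle C).
— Hassan: subject of the matrix clause; c-commands the pronoun but lies outside its binding domain — allowed.
— Kenji: subject of the clause headed by 'persuaded'; c-commands the pronoun within its binding domain — blocked (Principle B).

Hassan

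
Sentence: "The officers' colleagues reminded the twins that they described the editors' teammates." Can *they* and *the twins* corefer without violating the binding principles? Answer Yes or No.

*the twins* is an R-expression; Principle C requires it to be free (not bound by any c-commanding expression).
— they: subject of the clause headed by 'described'; the pronoun does not c-command the R-expression — coreference allowed.

Yes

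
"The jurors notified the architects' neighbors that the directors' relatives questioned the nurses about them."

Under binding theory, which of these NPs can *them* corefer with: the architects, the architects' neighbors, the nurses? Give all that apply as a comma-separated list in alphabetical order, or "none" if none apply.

the architects, the architects' neighbors

*them* is a pronoun; Principle B requires it to be free in its binding domain — the clause headed by 'questioned'.
— the architects: possessor inside the object DP of the matrix clause; does not c-command the pronoun — Principle B does not apply; allowed.
— the architects' neighbors: object of the matrix clause; c-commands the pronoun but lies outside its binding domain — allowed.
— the nurses: object of the clause headed by 'questioned'; c-commands the pronoun within its binding domain — blocked (Principle B).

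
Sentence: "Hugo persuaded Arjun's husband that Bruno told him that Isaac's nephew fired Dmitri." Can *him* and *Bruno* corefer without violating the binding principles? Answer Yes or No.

No

*Bruno* is an R-expression; Principle C requires it to be free (not bound by any c-commanding expression).
— him: object of the clause headed by 'told'; the R-expression locally c-commands the pronoun — coreference blocked (Principle B on the pronoun).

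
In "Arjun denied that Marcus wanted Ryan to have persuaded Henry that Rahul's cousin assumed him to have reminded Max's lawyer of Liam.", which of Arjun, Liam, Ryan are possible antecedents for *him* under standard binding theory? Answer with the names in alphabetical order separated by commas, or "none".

Arjun, Ryan

*him* is a pronoun; Principle B requires it to be free in its binding domain — the clause headed by 'assumed'.
— Arjun: subject of the matrix clause; c-commands the pronoun but lies outside its binding domain — allowed.
— Liam: second object of the clause headed by 'reminded'; is c-commanded by the pronoun; coreference would bind this R-expression — blocked (Principle C).
— Ryan: subject of the clause headed by 'persuaded'; c-commands the pronoun but lies outside its binding domain — allowed.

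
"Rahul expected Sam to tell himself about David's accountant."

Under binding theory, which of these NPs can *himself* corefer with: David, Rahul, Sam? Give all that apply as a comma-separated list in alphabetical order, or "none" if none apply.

*himself* is a reflexive; Principle A requires it to be bound within its binding domain — the clause headed by 'tell'.
— David: possessor inside the second object DP of the clause headed by 'tell'; does not c-command the reflexive — cannot bind it (Principle A).
— Rahul: subject of the matrix clause; c-commands the reflexive but lies outside its binding domain — cannot bind it (Principle A).
— Sam: subject of the clause headed by 'tell'; c-commands the reflexive within its binding domain — allowed (Principle A).

Sam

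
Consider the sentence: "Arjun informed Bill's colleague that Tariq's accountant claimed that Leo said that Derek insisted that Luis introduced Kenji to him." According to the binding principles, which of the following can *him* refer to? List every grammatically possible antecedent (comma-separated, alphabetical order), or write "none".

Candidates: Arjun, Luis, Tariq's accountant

Arjun, Tariq's accountant

*him* is a pronoun; Principle B requires it to be free in its binding domain — the clause headed by 'introduced'.
— Arjun: subject of the matrix clause; c-commands the pronoun but lies outside its binding domain — allowed.
— Luis: subject of the clause headed by 'introduced'; c-commands the pronoun within its binding domain — blocked (Principle B).
— Tariq's accountant: subject of the clause headed by 'claimed'; c-commands the pronoun but lies outside its binding domain — allowed.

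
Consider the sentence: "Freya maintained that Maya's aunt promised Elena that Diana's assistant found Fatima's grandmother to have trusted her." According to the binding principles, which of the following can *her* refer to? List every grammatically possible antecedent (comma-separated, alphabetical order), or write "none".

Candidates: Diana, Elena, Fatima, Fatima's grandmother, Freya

Diana, Elena, Fatima, Freya

*her* is a pronoun; Principle B requires it to be free in its binding domain — the clause headed by 'trusted'.
— Diana: possessor inside the subject DP of the clause headed by 'found'; does not c-command the pronoun — Principle B does not apply; allowed.
— Elena: object of the clause headed by 'promised'; c-commands the pronoun but lies outside its binding domain — allowed.
— Fatima: possessor inside the subject DP of the clause headed by 'trusted'; does not c-command the pronoun — Principle B does not apply; allowed.
— Fatima's grandmother: subject of the clause headed by 'trusted'; c-commands the pronoun within its binding domain — blocked (Principle B).
— Freya: subject of the matrix clause; c-commands the pronoun but lies outside its binding domain — allowed.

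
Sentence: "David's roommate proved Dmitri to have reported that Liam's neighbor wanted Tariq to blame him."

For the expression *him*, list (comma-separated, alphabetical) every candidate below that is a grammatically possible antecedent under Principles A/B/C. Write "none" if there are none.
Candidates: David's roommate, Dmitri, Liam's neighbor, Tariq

*him* is a pronoun; Principle B requires it to be free in its binding domain — the clause headed by 'blame'.
— David's roommate: subject of the matrix clause; c-commands the pronoun but lies outside its binding domain — allowed.
— Dmitri: subject of the clause headed by 'reported'; c-commands the pronoun but lies outside its binding domain — allowed.
— Liam's neighbor: subject of the clause headed by 'wanted'; c-commands the pronoun but lies outside its binding domain — allowed.
— Tariq: subject of the clause headed by 'blame'; c-commands the pronoun within its binding domain — blocked (Principle B).

David's roommate, Dmitri, Liam's neighbor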